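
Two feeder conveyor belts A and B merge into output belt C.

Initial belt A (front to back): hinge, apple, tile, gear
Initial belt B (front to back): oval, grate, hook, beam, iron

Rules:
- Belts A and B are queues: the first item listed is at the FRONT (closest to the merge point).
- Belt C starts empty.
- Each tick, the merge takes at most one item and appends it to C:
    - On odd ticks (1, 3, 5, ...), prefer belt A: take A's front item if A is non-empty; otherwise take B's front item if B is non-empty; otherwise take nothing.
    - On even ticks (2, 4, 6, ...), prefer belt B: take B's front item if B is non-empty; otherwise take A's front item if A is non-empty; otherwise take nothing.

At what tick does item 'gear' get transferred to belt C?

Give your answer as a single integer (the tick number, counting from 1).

Answer: 7

Derivation:
Tick 1: prefer A, take hinge from A; A=[apple,tile,gear] B=[oval,grate,hook,beam,iron] C=[hinge]
Tick 2: prefer B, take oval from B; A=[apple,tile,gear] B=[grate,hook,beam,iron] C=[hinge,oval]
Tick 3: prefer A, take apple from A; A=[tile,gear] B=[grate,hook,beam,iron] C=[hinge,oval,apple]
Tick 4: prefer B, take grate from B; A=[tile,gear] B=[hook,beam,iron] C=[hinge,oval,apple,grate]
Tick 5: prefer A, take tile from A; A=[gear] B=[hook,beam,iron] C=[hinge,oval,apple,grate,tile]
Tick 6: prefer B, take hook from B; A=[gear] B=[beam,iron] C=[hinge,oval,apple,grate,tile,hook]
Tick 7: prefer A, take gear from A; A=[-] B=[beam,iron] C=[hinge,oval,apple,grate,tile,hook,gear]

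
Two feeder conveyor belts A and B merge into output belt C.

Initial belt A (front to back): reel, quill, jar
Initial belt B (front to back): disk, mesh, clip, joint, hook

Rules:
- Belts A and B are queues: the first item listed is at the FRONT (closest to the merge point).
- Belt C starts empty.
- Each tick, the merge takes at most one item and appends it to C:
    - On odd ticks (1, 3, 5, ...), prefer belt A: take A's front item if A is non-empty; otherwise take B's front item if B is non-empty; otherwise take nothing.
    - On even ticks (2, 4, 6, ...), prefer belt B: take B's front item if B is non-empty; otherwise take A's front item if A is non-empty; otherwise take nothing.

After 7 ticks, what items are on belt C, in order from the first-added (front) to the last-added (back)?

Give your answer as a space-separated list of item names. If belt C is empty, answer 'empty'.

Answer: reel disk quill mesh jar clip joint

Derivation:
Tick 1: prefer A, take reel from A; A=[quill,jar] B=[disk,mesh,clip,joint,hook] C=[reel]
Tick 2: prefer B, take disk from B; A=[quill,jar] B=[mesh,clip,joint,hook] C=[reel,disk]
Tick 3: prefer A, take quill from A; A=[jar] B=[mesh,clip,joint,hook] C=[reel,disk,quill]
Tick 4: prefer B, take mesh from B; A=[jar] B=[clip,joint,hook] C=[reel,disk,quill,mesh]
Tick 5: prefer A, take jar from A; A=[-] B=[clip,joint,hook] C=[reel,disk,quill,mesh,jar]
Tick 6: prefer B, take clip from B; A=[-] B=[joint,hook] C=[reel,disk,quill,mesh,jar,clip]
Tick 7: prefer A, take joint from B; A=[-] B=[hook] C=[reel,disk,quill,mesh,jar,clip,joint]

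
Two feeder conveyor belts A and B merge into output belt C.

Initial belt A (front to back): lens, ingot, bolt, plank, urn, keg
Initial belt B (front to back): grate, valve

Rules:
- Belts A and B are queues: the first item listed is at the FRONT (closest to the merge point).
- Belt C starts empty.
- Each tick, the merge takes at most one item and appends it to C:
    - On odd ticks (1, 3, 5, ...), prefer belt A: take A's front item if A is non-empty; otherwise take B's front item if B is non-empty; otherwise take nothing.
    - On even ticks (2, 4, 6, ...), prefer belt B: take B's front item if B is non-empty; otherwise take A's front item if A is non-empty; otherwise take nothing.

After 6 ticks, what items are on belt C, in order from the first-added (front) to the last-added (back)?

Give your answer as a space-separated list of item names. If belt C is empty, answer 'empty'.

Answer: lens grate ingot valve bolt plank

Derivation:
Tick 1: prefer A, take lens from A; A=[ingot,bolt,plank,urn,keg] B=[grate,valve] C=[lens]
Tick 2: prefer B, take grate from B; A=[ingot,bolt,plank,urn,keg] B=[valve] C=[lens,grate]
Tick 3: prefer A, take ingot from A; A=[bolt,plank,urn,keg] B=[valve] C=[lens,grate,ingot]
Tick 4: prefer B, take valve from B; A=[bolt,plank,urn,keg] B=[-] C=[lens,grate,ingot,valve]
Tick 5: prefer A, take bolt from A; A=[plank,urn,keg] B=[-] C=[lens,grate,ingot,valve,bolt]
Tick 6: prefer B, take plank from A; A=[urn,keg] B=[-] C=[lens,grate,ingot,valve,bolt,plank]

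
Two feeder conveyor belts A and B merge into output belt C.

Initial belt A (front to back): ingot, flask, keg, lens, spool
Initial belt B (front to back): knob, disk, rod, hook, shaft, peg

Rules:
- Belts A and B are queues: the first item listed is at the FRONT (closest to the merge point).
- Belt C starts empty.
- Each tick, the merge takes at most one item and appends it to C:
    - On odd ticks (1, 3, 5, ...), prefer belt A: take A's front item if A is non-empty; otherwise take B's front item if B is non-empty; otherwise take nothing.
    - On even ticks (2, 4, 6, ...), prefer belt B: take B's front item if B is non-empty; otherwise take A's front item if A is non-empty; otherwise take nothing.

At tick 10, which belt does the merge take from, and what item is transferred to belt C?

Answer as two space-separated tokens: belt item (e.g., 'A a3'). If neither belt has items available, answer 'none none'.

Tick 1: prefer A, take ingot from A; A=[flask,keg,lens,spool] B=[knob,disk,rod,hook,shaft,peg] C=[ingot]
Tick 2: prefer B, take knob from B; A=[flask,keg,lens,spool] B=[disk,rod,hook,shaft,peg] C=[ingot,knob]
Tick 3: prefer A, take flask from A; A=[keg,lens,spool] B=[disk,rod,hook,shaft,peg] C=[ingot,knob,flask]
Tick 4: prefer B, take disk from B; A=[keg,lens,spool] B=[rod,hook,shaft,peg] C=[ingot,knob,flask,disk]
Tick 5: prefer A, take keg from A; A=[lens,spool] B=[rod,hook,shaft,peg] C=[ingot,knob,flask,disk,keg]
Tick 6: prefer B, take rod from B; A=[lens,spool] B=[hook,shaft,peg] C=[ingot,knob,flask,disk,keg,rod]
Tick 7: prefer A, take lens from A; A=[spool] B=[hook,shaft,peg] C=[ingot,knob,flask,disk,keg,rod,lens]
Tick 8: prefer B, take hook from B; A=[spool] B=[shaft,peg] C=[ingot,knob,flask,disk,keg,rod,lens,hook]
Tick 9: prefer A, take spool from A; A=[-] B=[shaft,peg] C=[ingot,knob,flask,disk,keg,rod,lens,hook,spool]
Tick 10: prefer B, take shaft from B; A=[-] B=[peg] C=[ingot,knob,flask,disk,keg,rod,lens,hook,spool,shaft]

Answer: B shaft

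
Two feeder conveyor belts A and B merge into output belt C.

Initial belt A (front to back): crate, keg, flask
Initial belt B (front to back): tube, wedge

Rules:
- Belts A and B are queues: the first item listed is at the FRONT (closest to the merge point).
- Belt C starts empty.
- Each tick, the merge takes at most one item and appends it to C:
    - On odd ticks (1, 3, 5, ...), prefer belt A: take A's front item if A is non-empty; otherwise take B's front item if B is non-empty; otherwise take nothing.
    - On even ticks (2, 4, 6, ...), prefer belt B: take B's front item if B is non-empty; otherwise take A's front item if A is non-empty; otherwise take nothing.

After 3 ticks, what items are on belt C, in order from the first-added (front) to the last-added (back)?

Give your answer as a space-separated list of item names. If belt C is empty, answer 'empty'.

Answer: crate tube keg

Derivation:
Tick 1: prefer A, take crate from A; A=[keg,flask] B=[tube,wedge] C=[crate]
Tick 2: prefer B, take tube from B; A=[keg,flask] B=[wedge] C=[crate,tube]
Tick 3: prefer A, take keg from A; A=[flask] B=[wedge] C=[crate,tube,keg]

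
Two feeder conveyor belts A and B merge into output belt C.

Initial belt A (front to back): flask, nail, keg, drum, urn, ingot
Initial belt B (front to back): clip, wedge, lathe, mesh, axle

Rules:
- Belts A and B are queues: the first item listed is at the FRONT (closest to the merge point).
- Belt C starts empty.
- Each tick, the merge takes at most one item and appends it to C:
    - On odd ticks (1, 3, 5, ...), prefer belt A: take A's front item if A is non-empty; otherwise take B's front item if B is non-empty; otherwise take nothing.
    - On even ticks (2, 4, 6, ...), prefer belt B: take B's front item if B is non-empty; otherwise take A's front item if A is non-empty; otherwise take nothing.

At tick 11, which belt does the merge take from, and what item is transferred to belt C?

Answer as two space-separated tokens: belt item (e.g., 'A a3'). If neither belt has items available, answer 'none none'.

Tick 1: prefer A, take flask from A; A=[nail,keg,drum,urn,ingot] B=[clip,wedge,lathe,mesh,axle] C=[flask]
Tick 2: prefer B, take clip from B; A=[nail,keg,drum,urn,ingot] B=[wedge,lathe,mesh,axle] C=[flask,clip]
Tick 3: prefer A, take nail from A; A=[keg,drum,urn,ingot] B=[wedge,lathe,mesh,axle] C=[flask,clip,nail]
Tick 4: prefer B, take wedge from B; A=[keg,drum,urn,ingot] B=[lathe,mesh,axle] C=[flask,clip,nail,wedge]
Tick 5: prefer A, take keg from A; A=[drum,urn,ingot] B=[lathe,mesh,axle] C=[flask,clip,nail,wedge,keg]
Tick 6: prefer B, take lathe from B; A=[drum,urn,ingot] B=[mesh,axle] C=[flask,clip,nail,wedge,keg,lathe]
Tick 7: prefer A, take drum from A; A=[urn,ingot] B=[mesh,axle] C=[flask,clip,nail,wedge,keg,lathe,drum]
Tick 8: prefer B, take mesh from B; A=[urn,ingot] B=[axle] C=[flask,clip,nail,wedge,keg,lathe,drum,mesh]
Tick 9: prefer A, take urn from A; A=[ingot] B=[axle] C=[flask,clip,nail,wedge,keg,lathe,drum,mesh,urn]
Tick 10: prefer B, take axle from B; A=[ingot] B=[-] C=[flask,clip,nail,wedge,keg,lathe,drum,mesh,urn,axle]
Tick 11: prefer A, take ingot from A; A=[-] B=[-] C=[flask,clip,nail,wedge,keg,lathe,drum,mesh,urn,axle,ingot]

Answer: A ingot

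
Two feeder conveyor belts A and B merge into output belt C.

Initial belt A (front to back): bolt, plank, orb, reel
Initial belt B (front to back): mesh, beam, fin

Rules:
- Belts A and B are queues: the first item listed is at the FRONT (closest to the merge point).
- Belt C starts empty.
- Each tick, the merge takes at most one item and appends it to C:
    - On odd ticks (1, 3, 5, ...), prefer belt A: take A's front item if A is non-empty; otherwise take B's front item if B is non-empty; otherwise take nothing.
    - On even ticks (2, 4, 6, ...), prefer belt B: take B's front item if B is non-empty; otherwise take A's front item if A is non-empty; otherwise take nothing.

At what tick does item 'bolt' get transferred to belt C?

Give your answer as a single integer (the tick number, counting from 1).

Answer: 1

Derivation:
Tick 1: prefer A, take bolt from A; A=[plank,orb,reel] B=[mesh,beam,fin] C=[bolt]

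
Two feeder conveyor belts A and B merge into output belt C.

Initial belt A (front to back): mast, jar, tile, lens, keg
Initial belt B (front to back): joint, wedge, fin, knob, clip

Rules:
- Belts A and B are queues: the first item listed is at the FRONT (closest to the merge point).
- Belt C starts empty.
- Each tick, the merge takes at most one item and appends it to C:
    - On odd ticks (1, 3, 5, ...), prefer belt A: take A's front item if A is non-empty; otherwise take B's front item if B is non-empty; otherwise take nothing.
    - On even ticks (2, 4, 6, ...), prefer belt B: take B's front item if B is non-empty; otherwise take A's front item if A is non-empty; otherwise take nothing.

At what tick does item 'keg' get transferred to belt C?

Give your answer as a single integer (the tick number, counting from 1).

Tick 1: prefer A, take mast from A; A=[jar,tile,lens,keg] B=[joint,wedge,fin,knob,clip] C=[mast]
Tick 2: prefer B, take joint from B; A=[jar,tile,lens,keg] B=[wedge,fin,knob,clip] C=[mast,joint]
Tick 3: prefer A, take jar from A; A=[tile,lens,keg] B=[wedge,fin,knob,clip] C=[mast,joint,jar]
Tick 4: prefer B, take wedge from B; A=[tile,lens,keg] B=[fin,knob,clip] C=[mast,joint,jar,wedge]
Tick 5: prefer A, take tile from A; A=[lens,keg] B=[fin,knob,clip] C=[mast,joint,jar,wedge,tile]
Tick 6: prefer B, take fin from B; A=[lens,keg] B=[knob,clip] C=[mast,joint,jar,wedge,tile,fin]
Tick 7: prefer A, take lens from A; A=[keg] B=[knob,clip] C=[mast,joint,jar,wedge,tile,fin,lens]
Tick 8: prefer B, take knob from B; A=[keg] B=[clip] C=[mast,joint,jar,wedge,tile,fin,lens,knob]
Tick 9: prefer A, take keg from A; A=[-] B=[clip] C=[mast,joint,jar,wedge,tile,fin,lens,knob,keg]

Answer: 9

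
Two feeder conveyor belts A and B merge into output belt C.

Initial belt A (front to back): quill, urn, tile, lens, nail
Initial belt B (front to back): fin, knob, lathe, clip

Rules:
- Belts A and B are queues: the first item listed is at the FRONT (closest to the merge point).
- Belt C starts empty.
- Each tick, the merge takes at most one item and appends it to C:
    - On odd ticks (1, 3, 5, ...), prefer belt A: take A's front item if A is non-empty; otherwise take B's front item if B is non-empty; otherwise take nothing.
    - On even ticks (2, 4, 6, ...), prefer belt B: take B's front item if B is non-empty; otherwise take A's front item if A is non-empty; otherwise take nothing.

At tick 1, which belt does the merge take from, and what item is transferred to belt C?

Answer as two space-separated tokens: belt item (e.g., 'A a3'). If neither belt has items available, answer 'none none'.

Answer: A quill

Derivation:
Tick 1: prefer A, take quill from A; A=[urn,tile,lens,nail] B=[fin,knob,lathe,clip] C=[quill]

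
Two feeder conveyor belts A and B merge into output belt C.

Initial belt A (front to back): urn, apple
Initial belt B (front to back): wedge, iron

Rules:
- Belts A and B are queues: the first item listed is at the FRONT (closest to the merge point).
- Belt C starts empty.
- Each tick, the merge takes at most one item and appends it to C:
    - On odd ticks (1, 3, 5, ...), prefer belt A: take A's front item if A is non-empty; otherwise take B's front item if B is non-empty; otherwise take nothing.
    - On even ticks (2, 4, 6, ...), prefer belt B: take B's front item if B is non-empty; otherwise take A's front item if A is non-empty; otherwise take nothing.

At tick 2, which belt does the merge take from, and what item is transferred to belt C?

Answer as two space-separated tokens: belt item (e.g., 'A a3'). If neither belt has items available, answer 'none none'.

Answer: B wedge

Derivation:
Tick 1: prefer A, take urn from A; A=[apple] B=[wedge,iron] C=[urn]
Tick 2: prefer B, take wedge from B; A=[apple] B=[iron] C=[urn,wedge]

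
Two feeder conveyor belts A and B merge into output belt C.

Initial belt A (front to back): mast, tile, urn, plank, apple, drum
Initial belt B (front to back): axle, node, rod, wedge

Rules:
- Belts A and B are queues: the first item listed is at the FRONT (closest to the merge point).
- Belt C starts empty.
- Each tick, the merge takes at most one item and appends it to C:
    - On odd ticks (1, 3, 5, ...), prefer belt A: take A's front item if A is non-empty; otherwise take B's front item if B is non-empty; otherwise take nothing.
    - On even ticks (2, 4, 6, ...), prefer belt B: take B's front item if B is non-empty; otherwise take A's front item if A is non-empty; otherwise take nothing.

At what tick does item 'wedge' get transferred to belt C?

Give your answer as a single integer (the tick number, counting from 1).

Tick 1: prefer A, take mast from A; A=[tile,urn,plank,apple,drum] B=[axle,node,rod,wedge] C=[mast]
Tick 2: prefer B, take axle from B; A=[tile,urn,plank,apple,drum] B=[node,rod,wedge] C=[mast,axle]
Tick 3: prefer A, take tile from A; A=[urn,plank,apple,drum] B=[node,rod,wedge] C=[mast,axle,tile]
Tick 4: prefer B, take node from B; A=[urn,plank,apple,drum] B=[rod,wedge] C=[mast,axle,tile,node]
Tick 5: prefer A, take urn from A; A=[plank,apple,drum] B=[rod,wedge] C=[mast,axle,tile,node,urn]
Tick 6: prefer B, take rod from B; A=[plank,apple,drum] B=[wedge] C=[mast,axle,tile,node,urn,rod]
Tick 7: prefer A, take plank from A; A=[apple,drum] B=[wedge] C=[mast,axle,tile,node,urn,rod,plank]
Tick 8: prefer B, take wedge from B; A=[apple,drum] B=[-] C=[mast,axle,tile,node,urn,rod,plank,wedge]

Answer: 8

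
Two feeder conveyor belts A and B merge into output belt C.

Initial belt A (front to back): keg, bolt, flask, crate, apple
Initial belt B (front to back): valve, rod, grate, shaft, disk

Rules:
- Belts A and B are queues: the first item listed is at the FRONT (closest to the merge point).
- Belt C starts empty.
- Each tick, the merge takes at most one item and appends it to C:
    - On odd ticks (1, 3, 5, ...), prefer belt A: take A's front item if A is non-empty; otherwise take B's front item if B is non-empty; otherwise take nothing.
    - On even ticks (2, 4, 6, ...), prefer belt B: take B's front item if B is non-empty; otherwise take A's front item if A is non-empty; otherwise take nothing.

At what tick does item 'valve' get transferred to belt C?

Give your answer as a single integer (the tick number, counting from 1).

Tick 1: prefer A, take keg from A; A=[bolt,flask,crate,apple] B=[valve,rod,grate,shaft,disk] C=[keg]
Tick 2: prefer B, take valve from B; A=[bolt,flask,crate,apple] B=[rod,grate,shaft,disk] C=[keg,valve]

Answer: 2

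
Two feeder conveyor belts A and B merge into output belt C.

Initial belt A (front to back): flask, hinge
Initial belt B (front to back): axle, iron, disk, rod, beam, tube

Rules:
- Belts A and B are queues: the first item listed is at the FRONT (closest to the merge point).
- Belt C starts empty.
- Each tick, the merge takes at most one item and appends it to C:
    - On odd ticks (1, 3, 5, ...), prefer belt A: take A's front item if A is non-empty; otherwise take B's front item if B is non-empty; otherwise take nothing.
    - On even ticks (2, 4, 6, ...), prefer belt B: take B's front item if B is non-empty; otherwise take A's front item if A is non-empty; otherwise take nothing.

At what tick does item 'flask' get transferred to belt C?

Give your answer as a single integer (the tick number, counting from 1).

Tick 1: prefer A, take flask from A; A=[hinge] B=[axle,iron,disk,rod,beam,tube] C=[flask]

Answer: 1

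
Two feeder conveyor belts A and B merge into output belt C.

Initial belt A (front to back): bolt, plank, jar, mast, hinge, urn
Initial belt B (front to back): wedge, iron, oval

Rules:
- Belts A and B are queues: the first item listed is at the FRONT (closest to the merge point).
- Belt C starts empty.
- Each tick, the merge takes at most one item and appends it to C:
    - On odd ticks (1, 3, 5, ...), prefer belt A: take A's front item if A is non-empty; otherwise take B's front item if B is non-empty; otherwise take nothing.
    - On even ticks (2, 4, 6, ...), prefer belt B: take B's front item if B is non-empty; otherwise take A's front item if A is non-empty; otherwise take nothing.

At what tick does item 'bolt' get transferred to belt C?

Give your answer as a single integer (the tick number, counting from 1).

Tick 1: prefer A, take bolt from A; A=[plank,jar,mast,hinge,urn] B=[wedge,iron,oval] C=[bolt]

Answer: 1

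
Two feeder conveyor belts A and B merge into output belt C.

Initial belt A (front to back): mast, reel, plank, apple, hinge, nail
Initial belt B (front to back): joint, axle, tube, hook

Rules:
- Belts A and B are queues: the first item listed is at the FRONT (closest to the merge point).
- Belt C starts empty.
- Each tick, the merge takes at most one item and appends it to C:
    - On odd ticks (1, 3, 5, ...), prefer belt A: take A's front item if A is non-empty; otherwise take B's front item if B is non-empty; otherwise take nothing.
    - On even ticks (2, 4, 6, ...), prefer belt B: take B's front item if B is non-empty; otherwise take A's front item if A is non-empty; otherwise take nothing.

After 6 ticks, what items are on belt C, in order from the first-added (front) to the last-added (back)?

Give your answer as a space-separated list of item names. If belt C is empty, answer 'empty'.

Tick 1: prefer A, take mast from A; A=[reel,plank,apple,hinge,nail] B=[joint,axle,tube,hook] C=[mast]
Tick 2: prefer B, take joint from B; A=[reel,plank,apple,hinge,nail] B=[axle,tube,hook] C=[mast,joint]
Tick 3: prefer A, take reel from A; A=[plank,apple,hinge,nail] B=[axle,tube,hook] C=[mast,joint,reel]
Tick 4: prefer B, take axle from B; A=[plank,apple,hinge,nail] B=[tube,hook] C=[mast,joint,reel,axle]
Tick 5: prefer A, take plank from A; A=[apple,hinge,nail] B=[tube,hook] C=[mast,joint,reel,axle,plank]
Tick 6: prefer B, take tube from B; A=[apple,hinge,nail] B=[hook] C=[mast,joint,reel,axle,plank,tube]

Answer: mast joint reel axle plank tube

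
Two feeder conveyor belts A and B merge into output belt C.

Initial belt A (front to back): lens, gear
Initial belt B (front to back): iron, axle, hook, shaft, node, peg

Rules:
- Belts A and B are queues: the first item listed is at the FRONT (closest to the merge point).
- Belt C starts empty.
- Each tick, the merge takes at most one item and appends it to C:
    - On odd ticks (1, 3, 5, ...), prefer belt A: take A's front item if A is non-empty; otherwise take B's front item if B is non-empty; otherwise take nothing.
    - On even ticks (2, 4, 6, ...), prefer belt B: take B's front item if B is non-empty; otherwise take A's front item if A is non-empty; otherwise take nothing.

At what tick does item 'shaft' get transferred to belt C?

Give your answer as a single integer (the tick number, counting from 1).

Tick 1: prefer A, take lens from A; A=[gear] B=[iron,axle,hook,shaft,node,peg] C=[lens]
Tick 2: prefer B, take iron from B; A=[gear] B=[axle,hook,shaft,node,peg] C=[lens,iron]
Tick 3: prefer A, take gear from A; A=[-] B=[axle,hook,shaft,node,peg] C=[lens,iron,gear]
Tick 4: prefer B, take axle from B; A=[-] B=[hook,shaft,node,peg] C=[lens,iron,gear,axle]
Tick 5: prefer A, take hook from B; A=[-] B=[shaft,node,peg] C=[lens,iron,gear,axle,hook]
Tick 6: prefer B, take shaft from B; A=[-] B=[node,peg] C=[lens,iron,gear,axle,hook,shaft]

Answer: 6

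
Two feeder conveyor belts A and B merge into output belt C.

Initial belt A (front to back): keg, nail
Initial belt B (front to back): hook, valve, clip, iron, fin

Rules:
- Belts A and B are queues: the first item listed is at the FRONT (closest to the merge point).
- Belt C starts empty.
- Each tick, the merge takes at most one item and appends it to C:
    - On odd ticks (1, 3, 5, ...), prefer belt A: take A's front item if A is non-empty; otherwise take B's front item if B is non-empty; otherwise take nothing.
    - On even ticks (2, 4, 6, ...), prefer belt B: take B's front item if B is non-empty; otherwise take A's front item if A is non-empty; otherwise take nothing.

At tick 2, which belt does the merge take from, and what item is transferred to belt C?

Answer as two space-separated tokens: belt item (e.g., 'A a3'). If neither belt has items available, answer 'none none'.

Tick 1: prefer A, take keg from A; A=[nail] B=[hook,valve,clip,iron,fin] C=[keg]
Tick 2: prefer B, take hook from B; A=[nail] B=[valve,clip,iron,fin] C=[keg,hook]

Answer: B hook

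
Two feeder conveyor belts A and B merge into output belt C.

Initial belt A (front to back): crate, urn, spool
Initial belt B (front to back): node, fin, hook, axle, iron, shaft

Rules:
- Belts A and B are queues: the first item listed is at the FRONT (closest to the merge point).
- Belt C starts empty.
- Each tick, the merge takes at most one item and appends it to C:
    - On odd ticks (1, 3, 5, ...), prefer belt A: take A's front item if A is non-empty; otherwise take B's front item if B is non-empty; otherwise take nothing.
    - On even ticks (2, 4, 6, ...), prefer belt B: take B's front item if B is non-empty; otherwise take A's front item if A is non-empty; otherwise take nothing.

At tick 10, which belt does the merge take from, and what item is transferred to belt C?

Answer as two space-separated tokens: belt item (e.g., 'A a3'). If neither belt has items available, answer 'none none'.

Answer: none none

Derivation:
Tick 1: prefer A, take crate from A; A=[urn,spool] B=[node,fin,hook,axle,iron,shaft] C=[crate]
Tick 2: prefer B, take node from B; A=[urn,spool] B=[fin,hook,axle,iron,shaft] C=[crate,node]
Tick 3: prefer A, take urn from A; A=[spool] B=[fin,hook,axle,iron,shaft] C=[crate,node,urn]
Tick 4: prefer B, take fin from B; A=[spool] B=[hook,axle,iron,shaft] C=[crate,node,urn,fin]
Tick 5: prefer A, take spool from A; A=[-] B=[hook,axle,iron,shaft] C=[crate,node,urn,fin,spool]
Tick 6: prefer B, take hook from B; A=[-] B=[axle,iron,shaft] C=[crate,node,urn,fin,spool,hook]
Tick 7: prefer A, take axle from B; A=[-] B=[iron,shaft] C=[crate,node,urn,fin,spool,hook,axle]
Tick 8: prefer B, take iron from B; A=[-] B=[shaft] C=[crate,node,urn,fin,spool,hook,axle,iron]
Tick 9: prefer A, take shaft from B; A=[-] B=[-] C=[crate,node,urn,fin,spool,hook,axle,iron,shaft]
Tick 10: prefer B, both empty, nothing taken; A=[-] B=[-] C=[crate,node,urn,fin,spool,hook,axle,iron,shaft]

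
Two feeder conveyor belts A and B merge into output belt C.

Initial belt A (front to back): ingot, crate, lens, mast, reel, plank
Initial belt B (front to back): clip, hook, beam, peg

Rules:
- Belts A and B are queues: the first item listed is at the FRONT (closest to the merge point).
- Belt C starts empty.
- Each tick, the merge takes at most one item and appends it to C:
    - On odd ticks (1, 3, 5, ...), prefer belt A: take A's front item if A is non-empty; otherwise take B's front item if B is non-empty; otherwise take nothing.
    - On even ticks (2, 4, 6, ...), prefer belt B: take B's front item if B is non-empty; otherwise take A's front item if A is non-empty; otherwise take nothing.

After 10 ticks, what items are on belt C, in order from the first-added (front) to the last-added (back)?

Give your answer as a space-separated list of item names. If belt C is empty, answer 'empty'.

Answer: ingot clip crate hook lens beam mast peg reel plank

Derivation:
Tick 1: prefer A, take ingot from A; A=[crate,lens,mast,reel,plank] B=[clip,hook,beam,peg] C=[ingot]
Tick 2: prefer B, take clip from B; A=[crate,lens,mast,reel,plank] B=[hook,beam,peg] C=[ingot,clip]
Tick 3: prefer A, take crate from A; A=[lens,mast,reel,plank] B=[hook,beam,peg] C=[ingot,clip,crate]
Tick 4: prefer B, take hook from B; A=[lens,mast,reel,plank] B=[beam,peg] C=[ingot,clip,crate,hook]
Tick 5: prefer A, take lens from A; A=[mast,reel,plank] B=[beam,peg] C=[ingot,clip,crate,hook,lens]
Tick 6: prefer B, take beam from B; A=[mast,reel,plank] B=[peg] C=[ingot,clip,crate,hook,lens,beam]
Tick 7: prefer A, take mast from A; A=[reel,plank] B=[peg] C=[ingot,clip,crate,hook,lens,beam,mast]
Tick 8: prefer B, take peg from B; A=[reel,plank] B=[-] C=[ingot,clip,crate,hook,lens,beam,mast,peg]
Tick 9: prefer A, take reel from A; A=[plank] B=[-] C=[ingot,clip,crate,hook,lens,beam,mast,peg,reel]
Tick 10: prefer B, take plank from A; A=[-] B=[-] C=[ingot,clip,crate,hook,lens,beam,mast,peg,reel,plank]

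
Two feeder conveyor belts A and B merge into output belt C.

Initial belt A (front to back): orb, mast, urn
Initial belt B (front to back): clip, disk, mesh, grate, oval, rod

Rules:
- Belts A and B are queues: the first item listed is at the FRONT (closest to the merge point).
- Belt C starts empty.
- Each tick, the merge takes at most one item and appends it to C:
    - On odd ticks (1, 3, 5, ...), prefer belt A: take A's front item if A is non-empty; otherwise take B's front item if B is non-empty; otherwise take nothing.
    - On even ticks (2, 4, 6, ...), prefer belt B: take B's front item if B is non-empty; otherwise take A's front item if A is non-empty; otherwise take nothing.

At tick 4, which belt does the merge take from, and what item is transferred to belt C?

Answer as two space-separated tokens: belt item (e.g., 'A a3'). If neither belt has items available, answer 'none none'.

Answer: B disk

Derivation:
Tick 1: prefer A, take orb from A; A=[mast,urn] B=[clip,disk,mesh,grate,oval,rod] C=[orb]
Tick 2: prefer B, take clip from B; A=[mast,urn] B=[disk,mesh,grate,oval,rod] C=[orb,clip]
Tick 3: prefer A, take mast from A; A=[urn] B=[disk,mesh,grate,oval,rod] C=[orb,clip,mast]
Tick 4: prefer B, take disk from B; A=[urn] B=[mesh,grate,oval,rod] C=[orb,clip,mast,disk]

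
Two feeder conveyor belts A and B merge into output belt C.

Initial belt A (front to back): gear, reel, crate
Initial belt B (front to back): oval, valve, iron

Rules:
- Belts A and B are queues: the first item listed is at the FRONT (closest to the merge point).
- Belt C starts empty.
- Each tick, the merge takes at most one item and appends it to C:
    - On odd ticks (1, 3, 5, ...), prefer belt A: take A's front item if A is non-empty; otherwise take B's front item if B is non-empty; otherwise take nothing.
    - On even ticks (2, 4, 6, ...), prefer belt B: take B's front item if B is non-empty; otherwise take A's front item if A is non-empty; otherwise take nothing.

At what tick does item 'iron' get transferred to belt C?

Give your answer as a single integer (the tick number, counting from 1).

Tick 1: prefer A, take gear from A; A=[reel,crate] B=[oval,valve,iron] C=[gear]
Tick 2: prefer B, take oval from B; A=[reel,crate] B=[valve,iron] C=[gear,oval]
Tick 3: prefer A, take reel from A; A=[crate] B=[valve,iron] C=[gear,oval,reel]
Tick 4: prefer B, take valve from B; A=[crate] B=[iron] C=[gear,oval,reel,valve]
Tick 5: prefer A, take crate from A; A=[-] B=[iron] C=[gear,oval,reel,valve,crate]
Tick 6: prefer B, take iron from B; A=[-] B=[-] C=[gear,oval,reel,valve,crate,iron]

Answer: 6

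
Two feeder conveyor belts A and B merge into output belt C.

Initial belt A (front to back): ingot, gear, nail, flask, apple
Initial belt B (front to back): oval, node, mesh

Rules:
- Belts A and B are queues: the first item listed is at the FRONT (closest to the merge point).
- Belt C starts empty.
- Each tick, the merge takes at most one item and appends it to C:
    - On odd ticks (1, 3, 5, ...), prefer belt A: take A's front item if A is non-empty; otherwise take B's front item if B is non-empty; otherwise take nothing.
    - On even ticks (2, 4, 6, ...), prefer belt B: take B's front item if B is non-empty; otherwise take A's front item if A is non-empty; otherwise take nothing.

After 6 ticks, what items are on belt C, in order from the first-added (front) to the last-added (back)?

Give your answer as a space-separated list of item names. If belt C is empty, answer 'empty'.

Answer: ingot oval gear node nail mesh

Derivation:
Tick 1: prefer A, take ingot from A; A=[gear,nail,flask,apple] B=[oval,node,mesh] C=[ingot]
Tick 2: prefer B, take oval from B; A=[gear,nail,flask,apple] B=[node,mesh] C=[ingot,oval]
Tick 3: prefer A, take gear from A; A=[nail,flask,apple] B=[node,mesh] C=[ingot,oval,gear]
Tick 4: prefer B, take node from B; A=[nail,flask,apple] B=[mesh] C=[ingot,oval,gear,node]
Tick 5: prefer A, take nail from A; A=[flask,apple] B=[mesh] C=[ingot,oval,gear,node,nail]
Tick 6: prefer B, take mesh from B; A=[flask,apple] B=[-] C=[ingot,oval,gear,node,nail,mesh]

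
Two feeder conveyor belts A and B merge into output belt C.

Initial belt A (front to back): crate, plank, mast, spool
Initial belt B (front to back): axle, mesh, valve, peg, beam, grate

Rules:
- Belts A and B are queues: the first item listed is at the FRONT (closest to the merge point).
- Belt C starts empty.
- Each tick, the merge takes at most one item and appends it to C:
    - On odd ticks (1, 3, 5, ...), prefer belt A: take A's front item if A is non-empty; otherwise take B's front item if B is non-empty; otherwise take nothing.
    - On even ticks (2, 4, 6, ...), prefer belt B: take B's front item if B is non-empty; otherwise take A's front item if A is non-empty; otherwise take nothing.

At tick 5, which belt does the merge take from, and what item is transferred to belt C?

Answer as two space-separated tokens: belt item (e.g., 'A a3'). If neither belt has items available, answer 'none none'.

Answer: A mast

Derivation:
Tick 1: prefer A, take crate from A; A=[plank,mast,spool] B=[axle,mesh,valve,peg,beam,grate] C=[crate]
Tick 2: prefer B, take axle from B; A=[plank,mast,spool] B=[mesh,valve,peg,beam,grate] C=[crate,axle]
Tick 3: prefer A, take plank from A; A=[mast,spool] B=[mesh,valve,peg,beam,grate] C=[crate,axle,plank]
Tick 4: prefer B, take mesh from B; A=[mast,spool] B=[valve,peg,beam,grate] C=[crate,axle,plank,mesh]
Tick 5: prefer A, take mast from A; A=[spool] B=[valve,peg,beam,grate] C=[crate,axle,plank,mesh,mast]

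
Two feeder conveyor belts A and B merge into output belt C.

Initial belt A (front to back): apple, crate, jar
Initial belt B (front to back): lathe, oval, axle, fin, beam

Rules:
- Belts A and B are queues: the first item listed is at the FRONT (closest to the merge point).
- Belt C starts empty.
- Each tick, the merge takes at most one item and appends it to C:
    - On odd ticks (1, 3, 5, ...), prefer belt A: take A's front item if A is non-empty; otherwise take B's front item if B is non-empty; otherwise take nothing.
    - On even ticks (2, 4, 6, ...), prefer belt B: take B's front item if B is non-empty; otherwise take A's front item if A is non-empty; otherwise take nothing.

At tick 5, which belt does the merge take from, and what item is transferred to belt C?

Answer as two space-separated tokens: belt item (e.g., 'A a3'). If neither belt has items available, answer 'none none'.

Answer: A jar

Derivation:
Tick 1: prefer A, take apple from A; A=[crate,jar] B=[lathe,oval,axle,fin,beam] C=[apple]
Tick 2: prefer B, take lathe from B; A=[crate,jar] B=[oval,axle,fin,beam] C=[apple,lathe]
Tick 3: prefer A, take crate from A; A=[jar] B=[oval,axle,fin,beam] C=[apple,lathe,crate]
Tick 4: prefer B, take oval from B; A=[jar] B=[axle,fin,beam] C=[apple,lathe,crate,oval]
Tick 5: prefer A, take jar from A; A=[-] B=[axle,fin,beam] C=[apple,lathe,crate,oval,jar]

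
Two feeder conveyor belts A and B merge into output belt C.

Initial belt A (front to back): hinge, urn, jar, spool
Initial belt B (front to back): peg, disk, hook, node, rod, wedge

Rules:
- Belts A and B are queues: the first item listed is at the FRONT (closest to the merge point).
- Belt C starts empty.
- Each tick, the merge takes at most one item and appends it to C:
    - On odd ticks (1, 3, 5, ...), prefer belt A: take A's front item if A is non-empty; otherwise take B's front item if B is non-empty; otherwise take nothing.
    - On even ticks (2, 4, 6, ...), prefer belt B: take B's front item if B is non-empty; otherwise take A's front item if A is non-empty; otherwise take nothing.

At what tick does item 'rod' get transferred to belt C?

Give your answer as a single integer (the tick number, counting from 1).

Answer: 9

Derivation:
Tick 1: prefer A, take hinge from A; A=[urn,jar,spool] B=[peg,disk,hook,node,rod,wedge] C=[hinge]
Tick 2: prefer B, take peg from B; A=[urn,jar,spool] B=[disk,hook,node,rod,wedge] C=[hinge,peg]
Tick 3: prefer A, take urn from A; A=[jar,spool] B=[disk,hook,node,rod,wedge] C=[hinge,peg,urn]
Tick 4: prefer B, take disk from B; A=[jar,spool] B=[hook,node,rod,wedge] C=[hinge,peg,urn,disk]
Tick 5: prefer A, take jar from A; A=[spool] B=[hook,node,rod,wedge] C=[hinge,peg,urn,disk,jar]
Tick 6: prefer B, take hook from B; A=[spool] B=[node,rod,wedge] C=[hinge,peg,urn,disk,jar,hook]
Tick 7: prefer A, take spool from A; A=[-] B=[node,rod,wedge] C=[hinge,peg,urn,disk,jar,hook,spool]
Tick 8: prefer B, take node from B; A=[-] B=[rod,wedge] C=[hinge,peg,urn,disk,jar,hook,spool,node]
Tick 9: prefer A, take rod from B; A=[-] B=[wedge] C=[hinge,peg,urn,disk,jar,hook,spool,node,rod]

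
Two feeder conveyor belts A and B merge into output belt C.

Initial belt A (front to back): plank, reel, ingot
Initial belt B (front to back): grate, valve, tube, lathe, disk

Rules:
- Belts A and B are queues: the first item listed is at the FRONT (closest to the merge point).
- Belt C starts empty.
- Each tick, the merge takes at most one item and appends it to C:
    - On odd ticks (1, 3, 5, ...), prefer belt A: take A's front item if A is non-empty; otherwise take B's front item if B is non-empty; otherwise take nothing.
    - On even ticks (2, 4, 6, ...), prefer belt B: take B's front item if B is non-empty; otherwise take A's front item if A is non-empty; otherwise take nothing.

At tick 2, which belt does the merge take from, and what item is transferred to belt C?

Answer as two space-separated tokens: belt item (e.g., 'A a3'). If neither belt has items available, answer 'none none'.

Tick 1: prefer A, take plank from A; A=[reel,ingot] B=[grate,valve,tube,lathe,disk] C=[plank]
Tick 2: prefer B, take grate from B; A=[reel,ingot] B=[valve,tube,lathe,disk] C=[plank,grate]

Answer: B grate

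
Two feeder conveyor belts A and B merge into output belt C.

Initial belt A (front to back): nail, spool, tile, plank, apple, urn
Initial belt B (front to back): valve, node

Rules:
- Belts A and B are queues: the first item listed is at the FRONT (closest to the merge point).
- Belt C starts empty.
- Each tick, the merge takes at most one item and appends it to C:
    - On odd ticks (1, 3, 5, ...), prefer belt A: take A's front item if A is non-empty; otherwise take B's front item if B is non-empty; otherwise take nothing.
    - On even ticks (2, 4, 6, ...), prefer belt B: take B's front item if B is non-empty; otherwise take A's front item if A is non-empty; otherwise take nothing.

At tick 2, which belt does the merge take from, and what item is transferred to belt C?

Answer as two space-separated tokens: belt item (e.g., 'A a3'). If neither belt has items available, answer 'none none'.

Answer: B valve

Derivation:
Tick 1: prefer A, take nail from A; A=[spool,tile,plank,apple,urn] B=[valve,node] C=[nail]
Tick 2: prefer B, take valve from B; A=[spool,tile,plank,apple,urn] B=[node] C=[nail,valve]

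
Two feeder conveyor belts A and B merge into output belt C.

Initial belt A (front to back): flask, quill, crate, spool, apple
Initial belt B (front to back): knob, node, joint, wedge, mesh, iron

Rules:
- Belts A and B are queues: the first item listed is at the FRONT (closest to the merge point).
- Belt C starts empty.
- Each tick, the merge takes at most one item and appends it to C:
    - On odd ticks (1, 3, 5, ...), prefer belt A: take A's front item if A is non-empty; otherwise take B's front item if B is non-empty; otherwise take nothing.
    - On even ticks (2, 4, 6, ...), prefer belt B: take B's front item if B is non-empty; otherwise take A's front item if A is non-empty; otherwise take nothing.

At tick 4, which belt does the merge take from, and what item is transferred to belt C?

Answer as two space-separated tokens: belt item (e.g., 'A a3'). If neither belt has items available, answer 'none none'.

Answer: B node

Derivation:
Tick 1: prefer A, take flask from A; A=[quill,crate,spool,apple] B=[knob,node,joint,wedge,mesh,iron] C=[flask]
Tick 2: prefer B, take knob from B; A=[quill,crate,spool,apple] B=[node,joint,wedge,mesh,iron] C=[flask,knob]
Tick 3: prefer A, take quill from A; A=[crate,spool,apple] B=[node,joint,wedge,mesh,iron] C=[flask,knob,quill]
Tick 4: prefer B, take node from B; A=[crate,spool,apple] B=[joint,wedge,mesh,iron] C=[flask,knob,quill,node]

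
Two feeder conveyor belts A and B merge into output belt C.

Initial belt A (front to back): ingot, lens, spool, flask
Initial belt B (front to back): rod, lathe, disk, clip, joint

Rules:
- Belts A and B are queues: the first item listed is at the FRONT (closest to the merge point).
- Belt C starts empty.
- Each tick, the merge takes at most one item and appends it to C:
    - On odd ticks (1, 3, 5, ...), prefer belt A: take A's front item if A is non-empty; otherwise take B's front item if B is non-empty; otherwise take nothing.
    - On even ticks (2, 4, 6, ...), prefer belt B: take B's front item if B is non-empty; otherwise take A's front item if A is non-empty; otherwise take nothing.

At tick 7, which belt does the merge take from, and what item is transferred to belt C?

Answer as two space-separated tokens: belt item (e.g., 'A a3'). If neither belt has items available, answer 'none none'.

Answer: A flask

Derivation:
Tick 1: prefer A, take ingot from A; A=[lens,spool,flask] B=[rod,lathe,disk,clip,joint] C=[ingot]
Tick 2: prefer B, take rod from B; A=[lens,spool,flask] B=[lathe,disk,clip,joint] C=[ingot,rod]
Tick 3: prefer A, take lens from A; A=[spool,flask] B=[lathe,disk,clip,joint] C=[ingot,rod,lens]
Tick 4: prefer B, take lathe from B; A=[spool,flask] B=[disk,clip,joint] C=[ingot,rod,lens,lathe]
Tick 5: prefer A, take spool from A; A=[flask] B=[disk,clip,joint] C=[ingot,rod,lens,lathe,spool]
Tick 6: prefer B, take disk from B; A=[flask] B=[clip,joint] C=[ingot,rod,lens,lathe,spool,disk]
Tick 7: prefer A, take flask from A; A=[-] B=[clip,joint] C=[ingot,rod,lens,lathe,spool,disk,flask]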